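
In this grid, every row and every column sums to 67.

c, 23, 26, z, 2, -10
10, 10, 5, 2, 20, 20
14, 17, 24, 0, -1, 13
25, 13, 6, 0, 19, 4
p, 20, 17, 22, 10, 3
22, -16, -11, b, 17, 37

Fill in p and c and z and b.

The known cells in row 6 total 49, leaving 67 − 49 = 18 for the blank.
The known cells in column 4 total 42, leaving 67 − 42 = 25 for the blank.
The known cells in row 5 total 72, leaving 67 − 72 = -5 for the blank.
The known cells in row 1 total 66, leaving 67 − 66 = 1 for the blank.

p = -5, c = 1, z = 25, b = 18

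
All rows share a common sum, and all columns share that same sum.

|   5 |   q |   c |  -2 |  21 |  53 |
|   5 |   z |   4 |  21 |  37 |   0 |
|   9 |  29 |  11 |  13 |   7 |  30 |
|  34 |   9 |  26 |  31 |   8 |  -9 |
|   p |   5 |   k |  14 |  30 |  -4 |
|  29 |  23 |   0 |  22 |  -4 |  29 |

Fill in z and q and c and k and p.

z = 32, q = 1, c = 21, k = 37, p = 17

Rows 3 and 4 both sum to 99, so that's the common total.
The known cells in column 1 total 82, leaving 99 − 82 = 17 for the blank.
The known cells in row 2 total 67, leaving 99 − 67 = 32 for the blank.
The known cells in column 2 total 98, leaving 99 − 98 = 1 for the blank.
The known cells in row 5 total 62, leaving 99 − 62 = 37 for the blank.
The known cells in row 1 total 78, leaving 99 − 78 = 21 for the blank.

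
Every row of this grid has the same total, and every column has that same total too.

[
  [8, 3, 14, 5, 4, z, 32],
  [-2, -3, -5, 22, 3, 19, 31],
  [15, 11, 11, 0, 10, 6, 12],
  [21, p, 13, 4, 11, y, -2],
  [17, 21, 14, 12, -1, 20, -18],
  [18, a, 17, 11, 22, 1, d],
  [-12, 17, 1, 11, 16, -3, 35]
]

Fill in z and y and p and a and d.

z = -1, y = 23, p = -5, a = 21, d = -25

Rows 2 and 3 both sum to 65, so that's the common total.
Column 7: 32 + 31 + 12 − 2 − 18 + 35 = 90, so its missing entry is 65 − 90 = -25.
Row 6: 18 + 17 + 11 + 22 + 1 − 25 = 44, so its missing entry is 65 − 44 = 21.
Column 2: 3 − 3 + 11 + 21 + 21 + 17 = 70, so its missing entry is 65 − 70 = -5.
Row 1: 8 + 3 + 14 + 5 + 4 + 32 = 66, so its missing entry is 65 − 66 = -1.
Row 4: 21 − 5 + 13 + 4 + 11 − 2 = 42, so its missing entry is 65 − 42 = 23.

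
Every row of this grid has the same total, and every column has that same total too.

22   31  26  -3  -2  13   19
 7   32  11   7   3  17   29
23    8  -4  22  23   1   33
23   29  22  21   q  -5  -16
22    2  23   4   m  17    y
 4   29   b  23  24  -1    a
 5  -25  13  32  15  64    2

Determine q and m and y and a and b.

q = 32, m = 11, y = 27, a = 12, b = 15

Rows 1 and 2 both sum to 106, so that's the common total.
Row 4: 23 + 29 + 22 + 21 − 5 − 16 = 74, so its missing entry is 106 − 74 = 32.
Column 5: -2 + 3 + 23 + 32 + 24 + 15 = 95, so its missing entry is 106 − 95 = 11.
Row 5: 22 + 2 + 23 + 4 + 11 + 17 = 79, so its missing entry is 106 − 79 = 27.
Column 7: 19 + 29 + 33 − 16 + 27 + 2 = 94, so its missing entry is 106 − 94 = 12.
Row 6: 4 + 29 + 23 + 24 − 1 + 12 = 91, so its missing entry is 106 − 91 = 15.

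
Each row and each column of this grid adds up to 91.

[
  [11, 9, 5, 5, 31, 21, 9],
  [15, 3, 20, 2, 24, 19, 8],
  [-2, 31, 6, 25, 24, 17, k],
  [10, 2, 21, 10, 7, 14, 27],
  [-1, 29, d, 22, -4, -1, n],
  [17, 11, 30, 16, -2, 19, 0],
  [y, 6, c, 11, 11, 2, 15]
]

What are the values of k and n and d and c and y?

k = -10, n = 42, d = 4, c = 5, y = 41

Row 3 has -2 + 31 + 6 + 25 + 24 + 17 = 101; the blank must be 91 − 101 = -10.
Column 7 has 9 + 8 − 10 + 27 + 0 + 15 = 49; the blank must be 91 − 49 = 42.
Row 5 has -1 + 29 + 22 − 4 − 1 + 42 = 87; the blank must be 91 − 87 = 4.
Column 3 has 5 + 20 + 6 + 21 + 4 + 30 = 86; the blank must be 91 − 86 = 5.
Row 7 has 6 + 5 + 11 + 11 + 2 + 15 = 50; the blank must be 91 − 50 = 41.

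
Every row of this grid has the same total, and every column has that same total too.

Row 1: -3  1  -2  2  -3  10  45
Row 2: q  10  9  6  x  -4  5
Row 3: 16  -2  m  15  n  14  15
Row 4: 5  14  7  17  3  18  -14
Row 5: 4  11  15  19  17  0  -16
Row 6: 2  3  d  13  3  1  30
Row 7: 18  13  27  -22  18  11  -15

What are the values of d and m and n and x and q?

d = -2, m = -4, n = -4, x = 16, q = 8

Rows 1 and 4 both sum to 50, so that's the common total.
The known cells in column 1 total 42, leaving 50 − 42 = 8 for the blank.
The known cells in row 2 total 34, leaving 50 − 34 = 16 for the blank.
The known cells in column 5 total 54, leaving 50 − 54 = -4 for the blank.
The known cells in row 3 total 54, leaving 50 − 54 = -4 for the blank.
The known cells in row 6 total 52, leaving 50 − 52 = -2 for the blank.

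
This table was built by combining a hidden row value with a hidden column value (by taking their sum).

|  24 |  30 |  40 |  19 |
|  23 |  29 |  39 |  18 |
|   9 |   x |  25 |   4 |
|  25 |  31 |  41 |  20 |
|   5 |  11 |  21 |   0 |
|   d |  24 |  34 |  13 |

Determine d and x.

d = 18, x = 15

The difference between any two rows is the same in every column — this is an addition table with the headers hidden.
Row 6 minus row 1 is 13 − 19 = -6, so its entry in column 1 is 24 + (-6) = 18.
Row 3 minus row 1 is 4 − 19 = -15, so its entry in column 2 is 30 + (-15) = 15.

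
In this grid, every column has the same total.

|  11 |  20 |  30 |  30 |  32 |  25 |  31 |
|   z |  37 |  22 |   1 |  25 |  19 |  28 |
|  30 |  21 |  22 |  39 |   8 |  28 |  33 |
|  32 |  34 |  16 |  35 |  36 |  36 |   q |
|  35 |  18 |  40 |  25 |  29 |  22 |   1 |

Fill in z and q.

Column 2 sums to 130 and so does column 6; that's the common total.
In column 1 the known cells total 108, leaving 130 − 108 = 22.
In column 7 the known cells total 93, leaving 130 − 93 = 37.

z = 22, q = 37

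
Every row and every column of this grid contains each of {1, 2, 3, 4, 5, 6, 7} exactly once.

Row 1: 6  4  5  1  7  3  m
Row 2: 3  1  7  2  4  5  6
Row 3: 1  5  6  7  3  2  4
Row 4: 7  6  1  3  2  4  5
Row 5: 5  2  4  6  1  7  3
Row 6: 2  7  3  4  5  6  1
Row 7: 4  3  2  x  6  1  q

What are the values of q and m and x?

For row 7, column 4: column 4 already has {1, 2, 3, 4, 6, 7}; that leaves 5.
For row 7, column 7: row 7 already has {1, 2, 3, 4, 5, 6}; that leaves 7.
Cell (1,7): row 1 already has {1, 3, 4, 5, 6, 7} → 2.

q = 7, m = 2, x = 5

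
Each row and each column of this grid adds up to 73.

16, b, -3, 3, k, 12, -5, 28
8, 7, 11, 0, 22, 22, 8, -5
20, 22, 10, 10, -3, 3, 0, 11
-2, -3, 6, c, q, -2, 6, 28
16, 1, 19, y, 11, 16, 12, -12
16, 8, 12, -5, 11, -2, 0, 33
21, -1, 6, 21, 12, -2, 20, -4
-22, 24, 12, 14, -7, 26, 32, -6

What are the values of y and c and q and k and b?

y = 10, c = 20, q = 20, k = 7, b = 15

Column 2: 7 + 22 − 3 + 1 + 8 − 1 + 24 = 58, so its missing entry is 73 − 58 = 15.
Row 1: 16 + 15 − 3 + 3 + 12 − 5 + 28 = 66, so its missing entry is 73 − 66 = 7.
Column 5: 7 + 22 − 3 + 11 + 11 + 12 − 7 = 53, so its missing entry is 73 − 53 = 20.
Row 5: 16 + 1 + 19 + 11 + 16 + 12 − 12 = 63, so its missing entry is 73 − 63 = 10.
Row 4: -2 − 3 + 6 + 20 − 2 + 6 + 28 = 53, so its missing entry is 73 − 53 = 20.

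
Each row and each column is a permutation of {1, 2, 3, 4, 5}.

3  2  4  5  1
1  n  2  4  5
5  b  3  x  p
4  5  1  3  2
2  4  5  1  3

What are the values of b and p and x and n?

For row 3, column 4: column 4 already has {1, 3, 4, 5}; that leaves 2.
At (row 2, col 2): row 2 already has {1, 2, 4, 5}, so the value is 3.
Cell (3,2): column 2 already has {2, 3, 4, 5} → 1.
At (row 3, col 5): row 3 already has {1, 2, 3, 5}, so the value is 4.

b = 1, p = 4, x = 2, n = 3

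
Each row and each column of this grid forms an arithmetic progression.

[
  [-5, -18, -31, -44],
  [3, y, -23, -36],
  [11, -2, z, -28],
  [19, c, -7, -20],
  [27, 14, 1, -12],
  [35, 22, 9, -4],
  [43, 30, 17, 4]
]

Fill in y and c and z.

y = -10, c = 6, z = -15

Along each row the entries change by -13 per step; down each column they change by 8.
Row 2: from 3 at column 1, stepping by -13 to column 2 gives -10.
Row 4: from 19 at column 1, stepping by -13 to column 2 gives 6.
Row 3: from 11 at column 1, stepping by -13 to column 3 gives -15.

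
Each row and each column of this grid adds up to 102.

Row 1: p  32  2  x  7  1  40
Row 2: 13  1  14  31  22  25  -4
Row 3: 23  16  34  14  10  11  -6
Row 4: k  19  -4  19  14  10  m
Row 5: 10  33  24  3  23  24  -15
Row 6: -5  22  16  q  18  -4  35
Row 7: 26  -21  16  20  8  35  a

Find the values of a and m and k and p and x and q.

a = 18, m = 34, k = 10, p = 25, x = -5, q = 20

The known cells in row 6 total 82, leaving 102 − 82 = 20 for the blank.
The known cells in column 4 total 107, leaving 102 − 107 = -5 for the blank.
The known cells in row 1 total 77, leaving 102 − 77 = 25 for the blank.
The known cells in column 1 total 92, leaving 102 − 92 = 10 for the blank.
The known cells in row 4 total 68, leaving 102 − 68 = 34 for the blank.
The known cells in row 7 total 84, leaving 102 − 84 = 18 for the blank.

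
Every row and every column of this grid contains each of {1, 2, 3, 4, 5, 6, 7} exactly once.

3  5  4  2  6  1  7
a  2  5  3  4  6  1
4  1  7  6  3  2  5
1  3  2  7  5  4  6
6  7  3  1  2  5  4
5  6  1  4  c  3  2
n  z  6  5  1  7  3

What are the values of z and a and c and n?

z = 4, a = 7, c = 7, n = 2

At (row 2, col 1): row 2 already has {1, 2, 3, 4, 5, 6}, so the value is 7.
For row 7, column 2: column 2 already has {1, 2, 3, 5, 6, 7}; that leaves 4.
For row 6, column 5: row 6 already has {1, 2, 3, 4, 5, 6}; that leaves 7.
At (row 7, col 1): row 7 already has {1, 3, 4, 5, 6, 7}, so the value is 2.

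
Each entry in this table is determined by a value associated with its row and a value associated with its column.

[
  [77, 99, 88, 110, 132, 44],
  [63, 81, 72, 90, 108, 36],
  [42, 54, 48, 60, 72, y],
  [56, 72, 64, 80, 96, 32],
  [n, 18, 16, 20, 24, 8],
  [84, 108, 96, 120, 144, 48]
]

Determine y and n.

Each row is a constant multiple of every other row — this is a multiplication table with the headers hidden.
Row 3 is 54/99 = 6/11 times row 1, so its entry in column 6 is 44 × 6/11 = 24.
Row 5 is 18/99 = 2/11 times row 1, so its entry in column 1 is 77 × 2/11 = 14.

y = 24, n = 14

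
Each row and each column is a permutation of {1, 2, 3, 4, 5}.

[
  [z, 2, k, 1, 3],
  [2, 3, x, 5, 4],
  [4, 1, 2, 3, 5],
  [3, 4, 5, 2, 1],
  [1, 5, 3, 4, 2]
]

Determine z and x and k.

Cell (2,3): row 2 already has {2, 3, 4, 5} → 1.
For row 1, column 3: column 3 already has {1, 2, 3, 5}; that leaves 4.
For row 1, column 1: row 1 already has {1, 2, 3, 4}; that leaves 5.

z = 5, x = 1, k = 4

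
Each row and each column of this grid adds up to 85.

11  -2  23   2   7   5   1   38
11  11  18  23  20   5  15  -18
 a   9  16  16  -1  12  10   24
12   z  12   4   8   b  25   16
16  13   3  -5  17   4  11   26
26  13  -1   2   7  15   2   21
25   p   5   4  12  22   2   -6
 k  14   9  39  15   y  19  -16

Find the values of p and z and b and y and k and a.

p = 21, z = 6, b = 2, y = 20, k = -15, a = -1

Row 7: 25 + 5 + 4 + 12 + 22 + 2 − 6 = 64, so its missing entry is 85 − 64 = 21.
Column 2: -2 + 11 + 9 + 13 + 13 + 21 + 14 = 79, so its missing entry is 85 − 79 = 6.
Row 3: 9 + 16 + 16 − 1 + 12 + 10 + 24 = 86, so its missing entry is 85 − 86 = -1.
Column 1: 11 + 11 − 1 + 12 + 16 + 26 + 25 = 100, so its missing entry is 85 − 100 = -15.
Row 8: -15 + 14 + 9 + 39 + 15 + 19 − 16 = 65, so its missing entry is 85 − 65 = 20.
Row 4: 12 + 6 + 12 + 4 + 8 + 25 + 16 = 83, so its missing entry is 85 − 83 = 2.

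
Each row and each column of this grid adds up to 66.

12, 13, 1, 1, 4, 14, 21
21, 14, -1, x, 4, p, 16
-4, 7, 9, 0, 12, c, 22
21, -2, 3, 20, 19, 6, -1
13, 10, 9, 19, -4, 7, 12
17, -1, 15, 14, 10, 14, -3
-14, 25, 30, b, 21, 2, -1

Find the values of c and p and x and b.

c = 20, p = 3, x = 9, b = 3

Row 7: -14 + 25 + 30 + 21 + 2 − 1 = 63, so its missing entry is 66 − 63 = 3.
Row 3: -4 + 7 + 9 + 0 + 12 + 22 = 46, so its missing entry is 66 − 46 = 20.
Column 4: 1 + 0 + 20 + 19 + 14 + 3 = 57, so its missing entry is 66 − 57 = 9.
Row 2: 21 + 14 − 1 + 9 + 4 + 16 = 63, so its missing entry is 66 − 63 = 3.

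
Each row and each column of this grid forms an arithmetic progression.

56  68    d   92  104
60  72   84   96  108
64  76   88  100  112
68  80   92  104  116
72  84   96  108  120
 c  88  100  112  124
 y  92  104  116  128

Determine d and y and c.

d = 80, y = 80, c = 76

Along each row the entries change by 12 per step; down each column they change by 4.
Row 1: from 56 at column 1, stepping by 12 to column 3 gives 80.
Row 7: from 92 at column 2, stepping by 12 to column 1 gives 80.
Row 6: from 88 at column 2, stepping by 12 to column 1 gives 76.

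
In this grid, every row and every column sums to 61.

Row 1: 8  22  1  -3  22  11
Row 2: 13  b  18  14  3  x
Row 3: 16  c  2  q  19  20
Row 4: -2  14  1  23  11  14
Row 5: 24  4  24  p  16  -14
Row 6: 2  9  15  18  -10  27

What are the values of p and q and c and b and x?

p = 7, q = 2, c = 2, b = 10, x = 3

The known cells in column 6 total 58, leaving 61 − 58 = 3 for the blank.
The known cells in row 5 total 54, leaving 61 − 54 = 7 for the blank.
The known cells in row 2 total 51, leaving 61 − 51 = 10 for the blank.
The known cells in column 2 total 59, leaving 61 − 59 = 2 for the blank.
The known cells in row 3 total 59, leaving 61 − 59 = 2 for the blank.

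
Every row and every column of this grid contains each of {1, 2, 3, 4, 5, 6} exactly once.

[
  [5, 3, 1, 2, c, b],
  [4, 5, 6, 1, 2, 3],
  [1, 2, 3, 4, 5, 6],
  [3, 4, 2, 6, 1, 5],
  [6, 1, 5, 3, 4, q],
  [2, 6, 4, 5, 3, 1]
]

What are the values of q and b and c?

q = 2, b = 4, c = 6

For row 5, column 6: row 5 already has {1, 3, 4, 5, 6}; that leaves 2.
Cell (1,5): column 5 already has {1, 2, 3, 4, 5} → 6.
For row 1, column 6: row 1 already has {1, 2, 3, 5, 6}; that leaves 4.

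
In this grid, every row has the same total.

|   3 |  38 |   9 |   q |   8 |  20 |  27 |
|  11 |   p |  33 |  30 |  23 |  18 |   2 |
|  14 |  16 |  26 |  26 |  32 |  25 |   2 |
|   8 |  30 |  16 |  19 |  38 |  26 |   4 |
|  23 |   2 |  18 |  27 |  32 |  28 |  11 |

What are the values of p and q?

p = 24, q = 36

Rows 3 and 4 both add up to 141, so every row sums to 141.
Row 2: 11 + 33 + 30 + 23 + 18 + 2 = 117, so the missing entry is 141 − 117 = 24.
Row 1: 3 + 38 + 9 + 8 + 20 + 27 = 105, so the missing entry is 141 − 105 = 36.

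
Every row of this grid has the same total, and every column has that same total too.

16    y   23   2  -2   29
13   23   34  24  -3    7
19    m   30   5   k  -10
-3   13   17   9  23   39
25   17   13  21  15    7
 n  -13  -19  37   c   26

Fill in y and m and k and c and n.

y = 30, m = 28, k = 26, c = 39, n = 28

Rows 2 and 4 both sum to 98, so that's the common total.
Row 1 has 16 + 23 + 2 − 2 + 29 = 68; the blank must be 98 − 68 = 30.
Column 2 has 30 + 23 + 13 + 17 − 13 = 70; the blank must be 98 − 70 = 28.
Row 3 has 19 + 28 + 30 + 5 − 10 = 72; the blank must be 98 − 72 = 26.
Column 5 has -2 − 3 + 26 + 23 + 15 = 59; the blank must be 98 − 59 = 39.
Row 6 has -13 − 19 + 37 + 39 + 26 = 70; the blank must be 98 − 70 = 28.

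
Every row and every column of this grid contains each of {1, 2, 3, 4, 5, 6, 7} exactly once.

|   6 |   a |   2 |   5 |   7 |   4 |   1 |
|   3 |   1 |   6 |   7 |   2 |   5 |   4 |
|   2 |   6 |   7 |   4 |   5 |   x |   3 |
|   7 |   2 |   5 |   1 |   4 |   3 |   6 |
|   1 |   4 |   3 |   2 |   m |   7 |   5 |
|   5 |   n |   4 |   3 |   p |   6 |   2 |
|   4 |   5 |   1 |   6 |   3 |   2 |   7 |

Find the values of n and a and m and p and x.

Cell (5,5): row 5 already has {1, 2, 3, 4, 5, 7} → 6.
For row 1, column 2: row 1 already has {1, 2, 4, 5, 6, 7}; that leaves 3.
Cell (6,5): column 5 already has {2, 3, 4, 5, 6, 7} → 1.
For row 6, column 2: row 6 already has {1, 2, 3, 4, 5, 6}; that leaves 7.
Cell (3,6): row 3 already has {2, 3, 4, 5, 6, 7} → 1.

n = 7, a = 3, m = 6, p = 1, x = 1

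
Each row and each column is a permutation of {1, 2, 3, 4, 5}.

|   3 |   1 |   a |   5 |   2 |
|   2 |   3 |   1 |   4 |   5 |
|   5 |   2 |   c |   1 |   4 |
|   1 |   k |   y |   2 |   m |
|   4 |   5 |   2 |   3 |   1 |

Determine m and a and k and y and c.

Cell (4,5): column 5 already has {1, 2, 4, 5} → 3.
At (row 4, col 2): column 2 already has {1, 2, 3, 5}, so the value is 4.
Cell (1,3): row 1 already has {1, 2, 3, 5} → 4.
Cell (3,3): row 3 already has {1, 2, 4, 5} → 3.
At (row 4, col 3): row 4 already has {1, 2, 3, 4}, so the value is 5.

m = 3, a = 4, k = 4, y = 5, c = 3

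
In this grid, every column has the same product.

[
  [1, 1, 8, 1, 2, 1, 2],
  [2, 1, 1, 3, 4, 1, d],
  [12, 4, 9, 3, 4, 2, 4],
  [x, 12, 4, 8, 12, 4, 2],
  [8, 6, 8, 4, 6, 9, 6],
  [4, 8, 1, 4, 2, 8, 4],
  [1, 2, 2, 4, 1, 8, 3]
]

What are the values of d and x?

Columns 2 and 3 each multiply to 4608, so every column has product 4608.
Column 7: 2×4×2×6×4×3 = 1152, so the missing entry is 4608 ÷ 1152 = 4.
Column 1: 1×2×12×8×4×1 = 768, so the missing entry is 4608 ÷ 768 = 6.

d = 4, x = 6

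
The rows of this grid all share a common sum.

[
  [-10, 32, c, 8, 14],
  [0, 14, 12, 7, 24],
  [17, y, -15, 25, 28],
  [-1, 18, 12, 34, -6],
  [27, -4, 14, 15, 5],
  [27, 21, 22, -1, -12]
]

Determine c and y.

c = 13, y = 2

The complete rows each total 57.
Row 1 is missing 57 − 44 = 13 (since -10 + 32 + 8 + 14 = 44).
Row 3 is missing 57 − 55 = 2 (since 17 − 15 + 25 + 28 = 55).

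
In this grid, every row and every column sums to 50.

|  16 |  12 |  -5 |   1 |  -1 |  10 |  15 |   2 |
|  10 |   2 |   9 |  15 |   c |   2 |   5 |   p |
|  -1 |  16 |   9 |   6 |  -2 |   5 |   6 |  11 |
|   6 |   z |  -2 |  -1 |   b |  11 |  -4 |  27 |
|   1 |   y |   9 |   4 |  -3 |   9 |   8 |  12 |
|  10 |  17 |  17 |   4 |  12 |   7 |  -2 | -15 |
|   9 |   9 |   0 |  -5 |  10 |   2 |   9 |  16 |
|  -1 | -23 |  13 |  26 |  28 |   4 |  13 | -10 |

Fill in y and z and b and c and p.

Column 8: 2 + 11 + 27 + 12 − 15 + 16 − 10 = 43, so its missing entry is 50 − 43 = 7.
Row 2: 10 + 2 + 9 + 15 + 2 + 5 + 7 = 50, so its missing entry is 50 − 50 = 0.
Column 5: -1 + 0 − 2 − 3 + 12 + 10 + 28 = 44, so its missing entry is 50 − 44 = 6.
Row 4: 6 − 2 − 1 + 6 + 11 − 4 + 27 = 43, so its missing entry is 50 − 43 = 7.
Row 5: 1 + 9 + 4 − 3 + 9 + 8 + 12 = 40, so its missing entry is 50 − 40 = 10.

y = 10, z = 7, b = 6, c = 0, p = 7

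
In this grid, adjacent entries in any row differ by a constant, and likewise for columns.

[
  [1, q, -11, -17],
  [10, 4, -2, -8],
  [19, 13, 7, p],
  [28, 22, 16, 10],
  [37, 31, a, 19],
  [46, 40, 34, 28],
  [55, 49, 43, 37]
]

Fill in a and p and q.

a = 25, p = 1, q = -5

Along each row the entries change by -6 per step; down each column they change by 9.
Row 5: from 37 at column 1, stepping by -6 to column 3 gives 25.
Row 3: from 19 at column 1, stepping by -6 to column 4 gives 1.
Row 1: from 1 at column 1, stepping by -6 to column 2 gives -5.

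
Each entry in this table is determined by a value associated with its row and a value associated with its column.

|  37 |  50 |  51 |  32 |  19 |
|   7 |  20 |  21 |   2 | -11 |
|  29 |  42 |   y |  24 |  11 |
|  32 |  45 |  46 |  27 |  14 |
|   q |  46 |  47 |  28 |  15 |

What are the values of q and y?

q = 33, y = 43

The difference between any two rows is the same in every column — this is an addition table with the headers hidden.
Row 5 minus row 1 is 46 − 50 = -4, so its entry in column 1 is 37 + (-4) = 33.
Row 3 minus row 1 is 42 − 50 = -8, so its entry in column 3 is 51 + (-8) = 43.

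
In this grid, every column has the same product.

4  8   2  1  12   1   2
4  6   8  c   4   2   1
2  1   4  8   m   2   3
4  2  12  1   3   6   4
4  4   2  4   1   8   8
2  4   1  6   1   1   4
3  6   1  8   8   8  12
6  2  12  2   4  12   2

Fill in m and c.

Columns 1 and 3 each multiply to 18432, so every column has product 18432.
Column 5: 12×4×3×1×1×8×4 = 4608, so the missing entry is 18432 ÷ 4608 = 4.
Column 4: 1×8×1×4×6×8×2 = 3072, so the missing entry is 18432 ÷ 3072 = 6.

m = 4, c = 6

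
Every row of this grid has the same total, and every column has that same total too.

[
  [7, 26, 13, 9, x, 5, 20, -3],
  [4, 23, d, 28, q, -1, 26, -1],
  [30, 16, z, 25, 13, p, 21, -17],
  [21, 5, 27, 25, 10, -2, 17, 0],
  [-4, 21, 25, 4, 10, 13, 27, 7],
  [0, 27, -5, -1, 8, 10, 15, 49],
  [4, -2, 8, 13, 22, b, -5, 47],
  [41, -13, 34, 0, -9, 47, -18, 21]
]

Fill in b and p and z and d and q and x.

Rows 4 and 5 both sum to 103, so that's the common total.
The known cells in row 1 total 77, leaving 103 − 77 = 26 for the blank.
The known cells in row 7 total 87, leaving 103 − 87 = 16 for the blank.
The known cells in column 5 total 80, leaving 103 − 80 = 23 for the blank.
The known cells in row 2 total 102, leaving 103 − 102 = 1 for the blank.
The known cells in column 3 total 103, leaving 103 − 103 = 0 for the blank.
The known cells in row 3 total 88, leaving 103 − 88 = 15 for the blank.

b = 16, p = 15, z = 0, d = 1, q = 23, x = 26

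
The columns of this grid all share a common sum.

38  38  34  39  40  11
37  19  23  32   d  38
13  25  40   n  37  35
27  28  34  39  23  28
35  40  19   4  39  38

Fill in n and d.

n = 36, d = 11

The complete columns each total 150.
Column 4 is missing 150 − 114 = 36 (since 39 + 32 + 39 + 4 = 114).
Column 5 is missing 150 − 139 = 11 (since 40 + 37 + 23 + 39 = 139).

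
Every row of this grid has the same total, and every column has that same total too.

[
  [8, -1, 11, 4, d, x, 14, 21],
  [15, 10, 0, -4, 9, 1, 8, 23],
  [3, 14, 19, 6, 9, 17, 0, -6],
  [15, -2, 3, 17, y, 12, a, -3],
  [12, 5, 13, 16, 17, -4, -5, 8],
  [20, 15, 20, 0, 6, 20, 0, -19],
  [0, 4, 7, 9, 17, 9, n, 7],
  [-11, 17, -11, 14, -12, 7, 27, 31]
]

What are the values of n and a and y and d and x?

Rows 2 and 3 both sum to 62, so that's the common total.
The known cells in column 6 total 62, leaving 62 − 62 = 0 for the blank.
The known cells in row 1 total 57, leaving 62 − 57 = 5 for the blank.
The known cells in column 5 total 51, leaving 62 − 51 = 11 for the blank.
The known cells in row 4 total 53, leaving 62 − 53 = 9 for the blank.
The known cells in row 7 total 53, leaving 62 − 53 = 9 for the blank.

n = 9, a = 9, y = 11, d = 5, x = 0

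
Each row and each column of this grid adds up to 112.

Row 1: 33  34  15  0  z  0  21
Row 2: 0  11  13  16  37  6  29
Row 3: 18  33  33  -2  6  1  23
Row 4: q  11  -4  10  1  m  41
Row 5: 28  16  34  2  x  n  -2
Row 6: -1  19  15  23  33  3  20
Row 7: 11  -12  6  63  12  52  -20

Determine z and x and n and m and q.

z = 9, x = 14, n = 20, m = 30, q = 23

Row 1: 33 + 34 + 15 + 0 + 0 + 21 = 103, so its missing entry is 112 − 103 = 9.
Column 5: 9 + 37 + 6 + 1 + 33 + 12 = 98, so its missing entry is 112 − 98 = 14.
Column 1: 33 + 0 + 18 + 28 − 1 + 11 = 89, so its missing entry is 112 − 89 = 23.
Row 5: 28 + 16 + 34 + 2 + 14 − 2 = 92, so its missing entry is 112 − 92 = 20.
Row 4: 23 + 11 − 4 + 10 + 1 + 41 = 82, so its missing entry is 112 − 82 = 30.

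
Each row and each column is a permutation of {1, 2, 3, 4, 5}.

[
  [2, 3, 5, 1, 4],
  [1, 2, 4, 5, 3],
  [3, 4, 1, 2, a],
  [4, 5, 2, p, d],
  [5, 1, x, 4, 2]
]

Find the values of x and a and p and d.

x = 3, a = 5, p = 3, d = 1

Cell (3,5): row 3 already has {1, 2, 3, 4} → 5.
At (row 4, col 4): column 4 already has {1, 2, 4, 5}, so the value is 3.
At (row 4, col 5): row 4 already has {2, 3, 4, 5}, so the value is 1.
For row 5, column 3: row 5 already has {1, 2, 4, 5}; that leaves 3.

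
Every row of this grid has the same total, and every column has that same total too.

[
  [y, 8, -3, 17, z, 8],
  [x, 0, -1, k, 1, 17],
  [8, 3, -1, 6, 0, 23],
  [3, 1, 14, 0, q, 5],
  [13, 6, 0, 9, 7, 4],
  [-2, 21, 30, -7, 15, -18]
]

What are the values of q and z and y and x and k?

Rows 3 and 5 both sum to 39, so that's the common total.
Row 4: 3 + 1 + 14 + 0 + 5 = 23, so its missing entry is 39 − 23 = 16.
Column 5: 1 + 0 + 16 + 7 + 15 = 39, so its missing entry is 39 − 39 = 0.
Row 1: 8 − 3 + 17 + 0 + 8 = 30, so its missing entry is 39 − 30 = 9.
Column 1: 9 + 8 + 3 + 13 − 2 = 31, so its missing entry is 39 − 31 = 8.
Row 2: 8 + 0 − 1 + 1 + 17 = 25, so its missing entry is 39 − 25 = 14.

q = 16, z = 0, y = 9, x = 8, k = 14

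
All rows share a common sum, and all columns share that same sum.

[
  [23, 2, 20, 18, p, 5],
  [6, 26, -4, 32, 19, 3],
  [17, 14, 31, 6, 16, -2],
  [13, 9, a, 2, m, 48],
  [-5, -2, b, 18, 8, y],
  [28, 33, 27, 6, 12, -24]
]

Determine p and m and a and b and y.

p = 14, m = 13, a = -3, b = 11, y = 52

Rows 2 and 3 both sum to 82, so that's the common total.
Row 1: 23 + 2 + 20 + 18 + 5 = 68, so its missing entry is 82 − 68 = 14.
Column 5: 14 + 19 + 16 + 8 + 12 = 69, so its missing entry is 82 − 69 = 13.
Column 6: 5 + 3 − 2 + 48 − 24 = 30, so its missing entry is 82 − 30 = 52.
Row 5: -5 − 2 + 18 + 8 + 52 = 71, so its missing entry is 82 − 71 = 11.
Row 4: 13 + 9 + 2 + 13 + 48 = 85, so its missing entry is 82 − 85 = -3.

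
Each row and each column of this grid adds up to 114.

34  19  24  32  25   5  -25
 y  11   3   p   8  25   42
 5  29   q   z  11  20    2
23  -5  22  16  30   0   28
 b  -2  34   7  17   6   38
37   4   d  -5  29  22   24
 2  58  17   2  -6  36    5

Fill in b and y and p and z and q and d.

b = 14, y = -1, p = 26, z = 36, q = 11, d = 3

The known cells in row 5 total 100, leaving 114 − 100 = 14 for the blank.
The known cells in column 1 total 115, leaving 114 − 115 = -1 for the blank.
The known cells in row 2 total 88, leaving 114 − 88 = 26 for the blank.
The known cells in column 4 total 78, leaving 114 − 78 = 36 for the blank.
The known cells in row 3 total 103, leaving 114 − 103 = 11 for the blank.
The known cells in row 6 total 111, leaving 114 − 111 = 3 for the blank.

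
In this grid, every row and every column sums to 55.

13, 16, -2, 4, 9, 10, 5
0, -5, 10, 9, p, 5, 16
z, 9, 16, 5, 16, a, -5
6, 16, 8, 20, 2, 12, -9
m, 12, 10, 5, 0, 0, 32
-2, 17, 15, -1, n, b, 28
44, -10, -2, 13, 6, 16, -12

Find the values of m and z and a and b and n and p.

Row 5 has 12 + 10 + 5 + 0 + 0 + 32 = 59; the blank must be 55 − 59 = -4.
Column 1 has 13 + 0 + 6 − 4 − 2 + 44 = 57; the blank must be 55 − 57 = -2.
Row 2 has 0 − 5 + 10 + 9 + 5 + 16 = 35; the blank must be 55 − 35 = 20.
Column 5 has 9 + 20 + 16 + 2 + 0 + 6 = 53; the blank must be 55 − 53 = 2.
Row 6 has -2 + 17 + 15 − 1 + 2 + 28 = 59; the blank must be 55 − 59 = -4.
Row 3 has -2 + 9 + 16 + 5 + 16 − 5 = 39; the blank must be 55 − 39 = 16.

m = -4, z = -2, a = 16, b = -4, n = 2, p = 20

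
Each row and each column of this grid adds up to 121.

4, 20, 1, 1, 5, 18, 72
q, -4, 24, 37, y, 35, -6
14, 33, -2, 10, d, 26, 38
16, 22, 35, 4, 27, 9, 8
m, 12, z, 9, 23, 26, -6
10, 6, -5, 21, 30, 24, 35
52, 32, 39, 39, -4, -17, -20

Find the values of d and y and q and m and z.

d = 2, y = 38, q = -3, m = 28, z = 29

The known cells in row 3 total 119, leaving 121 − 119 = 2 for the blank.
The known cells in column 3 total 92, leaving 121 − 92 = 29 for the blank.
The known cells in row 5 total 93, leaving 121 − 93 = 28 for the blank.
The known cells in column 5 total 83, leaving 121 − 83 = 38 for the blank.
The known cells in row 2 total 124, leaving 121 − 124 = -3 for the blank.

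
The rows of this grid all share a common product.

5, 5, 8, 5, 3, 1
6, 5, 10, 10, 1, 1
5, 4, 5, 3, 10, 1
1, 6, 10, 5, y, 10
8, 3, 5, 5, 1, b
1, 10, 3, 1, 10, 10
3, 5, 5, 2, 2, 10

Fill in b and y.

b = 5, y = 1

Rows 2 and 6 each multiply to 3000, so every row has product 3000.
Row 5: 8×3×5×5×1 = 600, so the missing entry is 3000 ÷ 600 = 5.
Row 4: 1×6×10×5×10 = 3000, so the missing entry is 3000 ÷ 3000 = 1.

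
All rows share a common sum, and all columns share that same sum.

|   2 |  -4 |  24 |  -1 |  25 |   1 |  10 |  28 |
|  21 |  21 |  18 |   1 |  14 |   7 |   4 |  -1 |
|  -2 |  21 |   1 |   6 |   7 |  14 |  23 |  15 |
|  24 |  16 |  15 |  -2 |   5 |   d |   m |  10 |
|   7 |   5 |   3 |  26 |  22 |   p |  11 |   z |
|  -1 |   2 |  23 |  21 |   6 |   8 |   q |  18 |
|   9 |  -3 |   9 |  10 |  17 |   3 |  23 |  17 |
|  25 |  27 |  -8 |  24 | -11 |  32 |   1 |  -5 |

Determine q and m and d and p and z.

q = 8, m = 5, d = 12, p = 8, z = 3

Rows 1 and 2 both sum to 85, so that's the common total.
Row 6: -1 + 2 + 23 + 21 + 6 + 8 + 18 = 77, so its missing entry is 85 − 77 = 8.
Column 7: 10 + 4 + 23 + 11 + 8 + 23 + 1 = 80, so its missing entry is 85 − 80 = 5.
Column 8: 28 − 1 + 15 + 10 + 18 + 17 − 5 = 82, so its missing entry is 85 − 82 = 3.
Row 5: 7 + 5 + 3 + 26 + 22 + 11 + 3 = 77, so its missing entry is 85 − 77 = 8.
Row 4: 24 + 16 + 15 − 2 + 5 + 5 + 10 = 73, so its missing entry is 85 − 73 = 12.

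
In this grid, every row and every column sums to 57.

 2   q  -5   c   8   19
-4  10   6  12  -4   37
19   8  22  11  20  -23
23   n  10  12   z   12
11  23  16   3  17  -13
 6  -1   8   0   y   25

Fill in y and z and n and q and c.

Row 6 has 6 − 1 + 8 + 0 + 25 = 38; the blank must be 57 − 38 = 19.
Column 5 has 8 − 4 + 20 + 17 + 19 = 60; the blank must be 57 − 60 = -3.
Row 4 has 23 + 10 + 12 − 3 + 12 = 54; the blank must be 57 − 54 = 3.
Column 2 has 10 + 8 + 3 + 23 − 1 = 43; the blank must be 57 − 43 = 14.
Row 1 has 2 + 14 − 5 + 8 + 19 = 38; the blank must be 57 − 38 = 19.

y = 19, z = -3, n = 3, q = 14, c = 19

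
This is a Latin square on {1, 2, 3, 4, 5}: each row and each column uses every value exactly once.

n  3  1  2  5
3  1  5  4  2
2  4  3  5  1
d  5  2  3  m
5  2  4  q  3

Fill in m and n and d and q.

m = 4, n = 4, d = 1, q = 1

At (row 5, col 4): row 5 already has {2, 3, 4, 5}, so the value is 1.
For row 4, column 5: column 5 already has {1, 2, 3, 5}; that leaves 4.
At (row 4, col 1): row 4 already has {2, 3, 4, 5}, so the value is 1.
Cell (1,1): row 1 already has {1, 2, 3, 5} → 4.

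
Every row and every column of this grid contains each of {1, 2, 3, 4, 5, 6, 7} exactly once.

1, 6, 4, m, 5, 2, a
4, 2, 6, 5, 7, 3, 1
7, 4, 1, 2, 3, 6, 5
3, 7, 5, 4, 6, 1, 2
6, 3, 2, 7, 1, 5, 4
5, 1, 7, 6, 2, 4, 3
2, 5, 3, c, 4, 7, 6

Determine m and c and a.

For row 7, column 4: row 7 already has {2, 3, 4, 5, 6, 7}; that leaves 1.
At (row 1, col 4): column 4 already has {1, 2, 4, 5, 6, 7}, so the value is 3.
At (row 1, col 7): row 1 already has {1, 2, 3, 4, 5, 6}, so the value is 7.

m = 3, c = 1, a = 7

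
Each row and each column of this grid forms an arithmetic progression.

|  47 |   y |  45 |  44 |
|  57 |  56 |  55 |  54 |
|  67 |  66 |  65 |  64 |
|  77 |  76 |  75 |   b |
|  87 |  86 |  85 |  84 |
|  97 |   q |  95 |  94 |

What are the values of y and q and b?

y = 46, q = 96, b = 74

Along each row the entries change by -1 per step; down each column they change by 10.
Row 1: from 47 at column 1, stepping by -1 to column 2 gives 46.
Row 6: from 97 at column 1, stepping by -1 to column 2 gives 96.
Row 4: from 77 at column 1, stepping by -1 to column 4 gives 74.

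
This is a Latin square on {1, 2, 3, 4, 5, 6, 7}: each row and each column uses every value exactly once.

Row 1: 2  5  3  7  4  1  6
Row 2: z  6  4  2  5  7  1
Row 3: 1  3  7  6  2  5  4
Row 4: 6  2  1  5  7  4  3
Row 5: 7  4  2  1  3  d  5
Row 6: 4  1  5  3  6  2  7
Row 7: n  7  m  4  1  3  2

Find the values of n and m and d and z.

Cell (2,1): row 2 already has {1, 2, 4, 5, 6, 7} → 3.
At (row 5, col 6): row 5 already has {1, 2, 3, 4, 5, 7}, so the value is 6.
Cell (7,3): column 3 already has {1, 2, 3, 4, 5, 7} → 6.
For row 7, column 1: row 7 already has {1, 2, 3, 4, 6, 7}; that leaves 5.

n = 5, m = 6, d = 6, z = 3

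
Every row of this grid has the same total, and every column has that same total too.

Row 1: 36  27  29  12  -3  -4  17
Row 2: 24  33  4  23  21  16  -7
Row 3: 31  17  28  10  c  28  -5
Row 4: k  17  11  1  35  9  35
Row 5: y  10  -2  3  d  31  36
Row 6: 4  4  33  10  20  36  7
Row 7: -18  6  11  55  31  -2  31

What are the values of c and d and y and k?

Rows 1 and 2 both sum to 114, so that's the common total.
Row 3: 31 + 17 + 28 + 10 + 28 − 5 = 109, so its missing entry is 114 − 109 = 5.
Column 5: -3 + 21 + 5 + 35 + 20 + 31 = 109, so its missing entry is 114 − 109 = 5.
Row 5: 10 − 2 + 3 + 5 + 31 + 36 = 83, so its missing entry is 114 − 83 = 31.
Row 4: 17 + 11 + 1 + 35 + 9 + 35 = 108, so its missing entry is 114 − 108 = 6.

c = 5, d = 5, y = 31, k = 6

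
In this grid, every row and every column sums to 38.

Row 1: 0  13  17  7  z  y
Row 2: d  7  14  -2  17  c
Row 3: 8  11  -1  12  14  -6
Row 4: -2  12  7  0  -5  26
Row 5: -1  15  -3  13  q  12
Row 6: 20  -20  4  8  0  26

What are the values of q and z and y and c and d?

q = 2, z = 10, y = -9, c = -11, d = 13

Row 5 has -1 + 15 − 3 + 13 + 12 = 36; the blank must be 38 − 36 = 2.
Column 5 has 17 + 14 − 5 + 2 + 0 = 28; the blank must be 38 − 28 = 10.
Row 1 has 0 + 13 + 17 + 7 + 10 = 47; the blank must be 38 − 47 = -9.
Column 6 has -9 − 6 + 26 + 12 + 26 = 49; the blank must be 38 − 49 = -11.
Row 2 has 7 + 14 − 2 + 17 − 11 = 25; the blank must be 38 − 25 = 13.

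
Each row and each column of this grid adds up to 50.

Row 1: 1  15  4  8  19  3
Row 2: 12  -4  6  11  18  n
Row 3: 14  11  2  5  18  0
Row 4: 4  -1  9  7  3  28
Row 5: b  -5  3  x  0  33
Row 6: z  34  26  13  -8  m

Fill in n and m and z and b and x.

The known cells in column 4 total 44, leaving 50 − 44 = 6 for the blank.
The known cells in row 5 total 37, leaving 50 − 37 = 13 for the blank.
The known cells in row 2 total 43, leaving 50 − 43 = 7 for the blank.
The known cells in column 6 total 71, leaving 50 − 71 = -21 for the blank.
The known cells in row 6 total 44, leaving 50 − 44 = 6 for the blank.

n = 7, m = -21, z = 6, b = 13, x = 6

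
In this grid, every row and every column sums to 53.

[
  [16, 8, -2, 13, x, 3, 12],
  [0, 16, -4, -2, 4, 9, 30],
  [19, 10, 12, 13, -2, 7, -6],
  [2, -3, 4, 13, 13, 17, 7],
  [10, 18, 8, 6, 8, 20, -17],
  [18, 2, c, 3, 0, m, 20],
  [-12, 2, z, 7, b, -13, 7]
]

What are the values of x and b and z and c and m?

x = 3, b = 27, z = 35, c = 0, m = 10

The known cells in column 6 total 43, leaving 53 − 43 = 10 for the blank.
The known cells in row 1 total 50, leaving 53 − 50 = 3 for the blank.
The known cells in column 5 total 26, leaving 53 − 26 = 27 for the blank.
The known cells in row 7 total 18, leaving 53 − 18 = 35 for the blank.
The known cells in row 6 total 53, leaving 53 − 53 = 0 for the blank.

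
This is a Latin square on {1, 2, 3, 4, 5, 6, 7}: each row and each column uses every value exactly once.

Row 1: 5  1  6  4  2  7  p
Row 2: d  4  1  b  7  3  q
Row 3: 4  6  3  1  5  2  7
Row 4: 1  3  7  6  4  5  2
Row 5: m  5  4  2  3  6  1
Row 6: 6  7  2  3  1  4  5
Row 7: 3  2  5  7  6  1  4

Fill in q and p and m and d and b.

For row 5, column 1: row 5 already has {1, 2, 3, 4, 5, 6}; that leaves 7.
At (row 1, col 7): row 1 already has {1, 2, 4, 5, 6, 7}, so the value is 3.
For row 2, column 1: column 1 already has {1, 3, 4, 5, 6, 7}; that leaves 2.
Cell (2,7): column 7 already has {1, 2, 3, 4, 5, 7} → 6.
For row 2, column 4: row 2 already has {1, 2, 3, 4, 6, 7}; that leaves 5.

q = 6, p = 3, m = 7, d = 2, b = 5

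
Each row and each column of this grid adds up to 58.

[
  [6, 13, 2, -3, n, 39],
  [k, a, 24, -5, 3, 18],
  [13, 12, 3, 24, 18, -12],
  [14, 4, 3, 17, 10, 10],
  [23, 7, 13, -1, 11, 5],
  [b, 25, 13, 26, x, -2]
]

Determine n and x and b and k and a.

n = 1, x = 15, b = -19, k = 21, a = -3

The known cells in row 1 total 57, leaving 58 − 57 = 1 for the blank.
The known cells in column 5 total 43, leaving 58 − 43 = 15 for the blank.
The known cells in column 2 total 61, leaving 58 − 61 = -3 for the blank.
The known cells in row 6 total 77, leaving 58 − 77 = -19 for the blank.
The known cells in row 2 total 37, leaving 58 − 37 = 21 for the blank.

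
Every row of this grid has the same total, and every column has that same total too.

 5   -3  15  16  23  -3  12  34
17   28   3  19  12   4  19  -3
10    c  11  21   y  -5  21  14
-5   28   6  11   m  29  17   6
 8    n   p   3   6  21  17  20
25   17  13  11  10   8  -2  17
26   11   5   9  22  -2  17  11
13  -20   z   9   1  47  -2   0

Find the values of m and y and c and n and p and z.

m = 7, y = 18, c = 9, n = 29, p = -5, z = 51

Rows 1 and 2 both sum to 99, so that's the common total.
Row 4: -5 + 28 + 6 + 11 + 29 + 17 + 6 = 92, so its missing entry is 99 − 92 = 7.
Column 5: 23 + 12 + 7 + 6 + 10 + 22 + 1 = 81, so its missing entry is 99 − 81 = 18.
Row 3: 10 + 11 + 21 + 18 − 5 + 21 + 14 = 90, so its missing entry is 99 − 90 = 9.
Row 8: 13 − 20 + 9 + 1 + 47 − 2 + 0 = 48, so its missing entry is 99 − 48 = 51.
Column 3: 15 + 3 + 11 + 6 + 13 + 5 + 51 = 104, so its missing entry is 99 − 104 = -5.
Row 5: 8 − 5 + 3 + 6 + 21 + 17 + 20 = 70, so its missing entry is 99 − 70 = 29.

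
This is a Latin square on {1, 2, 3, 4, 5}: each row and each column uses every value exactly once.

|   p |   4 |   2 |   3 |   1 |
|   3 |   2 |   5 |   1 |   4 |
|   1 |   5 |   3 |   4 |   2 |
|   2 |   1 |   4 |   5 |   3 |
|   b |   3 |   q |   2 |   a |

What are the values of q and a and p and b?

q = 1, a = 5, p = 5, b = 4

At (row 5, col 5): column 5 already has {1, 2, 3, 4}, so the value is 5.
Cell (5,3): column 3 already has {2, 3, 4, 5} → 1.
Cell (5,1): row 5 already has {1, 2, 3, 5} → 4.
At (row 1, col 1): row 1 already has {1, 2, 3, 4}, so the value is 5.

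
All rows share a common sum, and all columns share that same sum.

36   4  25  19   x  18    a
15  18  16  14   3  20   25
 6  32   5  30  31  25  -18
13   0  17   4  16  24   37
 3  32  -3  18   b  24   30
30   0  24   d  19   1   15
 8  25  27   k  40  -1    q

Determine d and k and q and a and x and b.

Rows 2 and 3 both sum to 111, so that's the common total.
The known cells in row 5 total 104, leaving 111 − 104 = 7 for the blank.
The known cells in column 5 total 116, leaving 111 − 116 = -5 for the blank.
The known cells in row 1 total 97, leaving 111 − 97 = 14 for the blank.
The known cells in column 7 total 103, leaving 111 − 103 = 8 for the blank.
The known cells in row 6 total 89, leaving 111 − 89 = 22 for the blank.
The known cells in row 7 total 107, leaving 111 − 107 = 4 for the blank.

d = 22, k = 4, q = 8, a = 14, x = -5, b = 7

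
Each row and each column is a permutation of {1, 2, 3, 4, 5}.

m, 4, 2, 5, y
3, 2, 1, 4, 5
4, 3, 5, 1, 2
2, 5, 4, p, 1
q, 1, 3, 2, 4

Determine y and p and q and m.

At (row 5, col 1): row 5 already has {1, 2, 3, 4}, so the value is 5.
Cell (1,5): column 5 already has {1, 2, 4, 5} → 3.
For row 4, column 4: row 4 already has {1, 2, 4, 5}; that leaves 3.
Cell (1,1): row 1 already has {2, 3, 4, 5} → 1.

y = 3, p = 3, q = 5, m = 1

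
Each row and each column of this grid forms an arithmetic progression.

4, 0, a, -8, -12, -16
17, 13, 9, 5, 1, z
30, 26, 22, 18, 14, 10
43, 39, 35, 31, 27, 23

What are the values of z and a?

Along each row the entries change by -4 per step; down each column they change by 13.
Row 2: from 17 at column 1, stepping by -4 to column 6 gives -3.
Row 1: from 4 at column 1, stepping by -4 to column 3 gives -4.

z = -3, a = -4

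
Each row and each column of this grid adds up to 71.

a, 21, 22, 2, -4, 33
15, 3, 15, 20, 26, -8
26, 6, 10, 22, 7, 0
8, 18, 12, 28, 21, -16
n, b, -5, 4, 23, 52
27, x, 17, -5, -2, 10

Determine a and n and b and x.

Row 6 has 27 + 17 − 5 − 2 + 10 = 47; the blank must be 71 − 47 = 24.
Column 2 has 21 + 3 + 6 + 18 + 24 = 72; the blank must be 71 − 72 = -1.
Row 5 has -1 − 5 + 4 + 23 + 52 = 73; the blank must be 71 − 73 = -2.
Row 1 has 21 + 22 + 2 − 4 + 33 = 74; the blank must be 71 − 74 = -3.

a = -3, n = -2, b = -1, x = 24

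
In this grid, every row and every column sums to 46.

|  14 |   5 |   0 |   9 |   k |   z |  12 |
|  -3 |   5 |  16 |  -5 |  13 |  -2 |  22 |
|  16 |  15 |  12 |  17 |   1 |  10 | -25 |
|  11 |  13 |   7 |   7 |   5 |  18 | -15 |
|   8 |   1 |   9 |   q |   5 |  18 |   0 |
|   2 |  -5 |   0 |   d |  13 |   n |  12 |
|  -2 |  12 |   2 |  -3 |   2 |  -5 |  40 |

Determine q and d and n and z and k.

q = 5, d = 16, n = 8, z = -1, k = 7

The known cells in column 5 total 39, leaving 46 − 39 = 7 for the blank.
The known cells in row 5 total 41, leaving 46 − 41 = 5 for the blank.
The known cells in row 1 total 47, leaving 46 − 47 = -1 for the blank.
The known cells in column 6 total 38, leaving 46 − 38 = 8 for the blank.
The known cells in row 6 total 30, leaving 46 − 30 = 16 for the blank.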